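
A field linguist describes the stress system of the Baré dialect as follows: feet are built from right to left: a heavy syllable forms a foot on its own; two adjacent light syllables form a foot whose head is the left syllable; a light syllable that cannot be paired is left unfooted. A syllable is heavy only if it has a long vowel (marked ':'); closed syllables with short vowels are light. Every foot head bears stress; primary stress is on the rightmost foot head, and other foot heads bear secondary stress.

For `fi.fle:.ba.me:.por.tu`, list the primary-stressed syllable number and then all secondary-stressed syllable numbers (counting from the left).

primary 5, secondary 2, 4

Weights: 1 fi L, 2 fle: H, 3 ba L, 4 me: H, 5 por L, 6 tu L.
Parse right to left (heavy = foot alone; LL = one foot; stranded L unfooted): fi (ˈfle:) ba (ˈme:) (ˈpor.tu).
Foot heads: 2, 4, 5.
Primary stress on the rightmost head = syllable 5.
Secondary stress on 2, 4: fi.ˌfle:.ba.ˌme:.ˈpor.tu.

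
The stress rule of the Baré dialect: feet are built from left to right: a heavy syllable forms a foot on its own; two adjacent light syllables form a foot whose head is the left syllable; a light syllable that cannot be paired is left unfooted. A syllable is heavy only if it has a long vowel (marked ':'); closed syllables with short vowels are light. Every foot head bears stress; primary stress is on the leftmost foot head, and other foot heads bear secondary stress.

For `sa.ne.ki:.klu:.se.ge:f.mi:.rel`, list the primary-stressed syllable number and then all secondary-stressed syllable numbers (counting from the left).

Weights: 1 sa L, 2 ne L, 3 ki: H, 4 klu: H, 5 se L, 6 ge:f H, 7 mi: H, 8 rel L.
Parse left to right (heavy = foot alone; LL = one foot; stranded L unfooted): (ˈsa.ne) (ˈki:) (ˈklu:) se (ˈge:f) (ˈmi:) rel.
Foot heads: 1, 3, 4, 6, 7.
Primary stress on the leftmost head = syllable 1.
Secondary stress on 3, 4, 6, 7: ˈsa.ne.ˌki:.ˌklu:.se.ˌge:f.ˌmi:.rel.

primary 1, secondary 3, 4, 6, 7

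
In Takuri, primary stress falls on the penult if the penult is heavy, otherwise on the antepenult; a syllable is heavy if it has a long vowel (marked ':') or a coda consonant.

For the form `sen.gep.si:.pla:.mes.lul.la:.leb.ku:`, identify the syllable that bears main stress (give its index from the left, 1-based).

Weights: 7 la: H, 8 leb H, 9 ku: H.
The penult (syllable 8, leb) is heavy, so it takes stress.
Primary stress: syllable 8 → sen.gep.si:.pla:.mes.lul.la:.ˈleb.ku:.

8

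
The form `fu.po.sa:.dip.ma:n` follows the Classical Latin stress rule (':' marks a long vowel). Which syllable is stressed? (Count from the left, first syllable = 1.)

4

Classical Latin: stress the penult if heavy (long vowel or closed), else the antepenult.
Weights: 3 sa: H, 4 dip H, 5 ma:n H.
The penult (syllable 4, dip) is heavy, so it takes stress.
Stress on syllable 4: fu.po.sa:.ˈdip.ma:n.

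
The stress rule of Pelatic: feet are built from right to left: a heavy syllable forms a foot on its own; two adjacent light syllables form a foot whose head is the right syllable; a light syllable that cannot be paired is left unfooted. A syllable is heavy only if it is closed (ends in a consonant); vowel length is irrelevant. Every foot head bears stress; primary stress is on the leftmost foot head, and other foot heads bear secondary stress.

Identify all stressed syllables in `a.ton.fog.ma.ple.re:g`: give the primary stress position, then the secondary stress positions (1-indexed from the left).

primary 2, secondary 3, 5, 6

Weights: 1 a L, 2 ton H, 3 fog H, 4 ma L, 5 ple L, 6 re:g H.
Parse right to left (heavy = foot alone; LL = one foot; stranded L unfooted): a (ˈton) (ˈfog) (ma.ˈple) (ˈre:g).
Foot heads: 2, 3, 5, 6.
Primary stress on the leftmost head = syllable 2.
Secondary stress on 3, 5, 6: a.ˈton.ˌfog.ma.ˌple.ˌre:g.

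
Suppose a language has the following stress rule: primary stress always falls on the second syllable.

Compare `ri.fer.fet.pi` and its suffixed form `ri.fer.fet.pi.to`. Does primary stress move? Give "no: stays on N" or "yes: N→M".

Base `ri.fer.fet.pi` (4 syllables):
  The word has 4 syllables; the second syllable is syllable 2 (fer).
  → primary stress on syllable 2.
Suffixed `ri.fer.fet.pi.to` (5 syllables):
  The word has 5 syllables; the second syllable is syllable 2 (fer).
  → primary stress on syllable 2.

no: stays on 2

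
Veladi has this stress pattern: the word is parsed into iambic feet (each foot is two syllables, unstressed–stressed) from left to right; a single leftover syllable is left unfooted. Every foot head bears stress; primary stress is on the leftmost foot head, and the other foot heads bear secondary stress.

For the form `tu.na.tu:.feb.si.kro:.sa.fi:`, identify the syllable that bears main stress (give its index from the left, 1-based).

Parse left to right into iambic (σˈσ) feet: (tu.ˈna) (tu:.ˈfeb) (si.ˈkro:) (sa.ˈfi:).
Foot heads (stressed positions): 2, 4, 6, 8.
End Rule Leftmost: primary stress on the leftmost head = syllable 2.
Primary stress: syllable 2 → tu.ˈna.tu:.feb.si.kro:.sa.fi:.

2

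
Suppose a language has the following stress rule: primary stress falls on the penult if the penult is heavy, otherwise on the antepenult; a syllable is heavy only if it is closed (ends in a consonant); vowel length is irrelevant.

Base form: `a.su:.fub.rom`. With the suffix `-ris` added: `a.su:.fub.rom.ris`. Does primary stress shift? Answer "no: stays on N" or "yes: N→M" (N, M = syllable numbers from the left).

Base `a.su:.fub.rom` (4 syllables):
  Weights: 2 su: L, 3 fub H, 4 rom H.
  The penult (syllable 3, fub) is heavy, so it takes stress.
  → primary stress on syllable 3.
Suffixed `a.su:.fub.rom.ris` (5 syllables):
  Weights: 3 fub H, 4 rom H, 5 ris H.
  The penult (syllable 4, rom) is heavy, so it takes stress.
  → primary stress on syllable 4.

yes: 3→4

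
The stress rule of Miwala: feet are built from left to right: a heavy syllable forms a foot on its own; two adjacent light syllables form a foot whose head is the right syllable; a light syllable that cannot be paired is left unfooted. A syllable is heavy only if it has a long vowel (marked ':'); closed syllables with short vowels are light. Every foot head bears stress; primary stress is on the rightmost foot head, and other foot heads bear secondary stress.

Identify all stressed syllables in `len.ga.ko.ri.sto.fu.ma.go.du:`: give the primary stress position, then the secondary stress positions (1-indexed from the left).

Weights: 1 len L, 2 ga L, 3 ko L, 4 ri L, 5 sto L, 6 fu L, 7 ma L, 8 go L, 9 du: H.
Parse left to right (heavy = foot alone; LL = one foot; stranded L unfooted): (len.ˈga) (ko.ˈri) (sto.ˈfu) (ma.ˈgo) (ˈdu:).
Foot heads: 2, 4, 6, 8, 9.
Primary stress on the rightmost head = syllable 9.
Secondary stress on 2, 4, 6, 8: len.ˌga.ko.ˌri.sto.ˌfu.ma.ˌgo.ˈdu:.

primary 9, secondary 2, 4, 6, 8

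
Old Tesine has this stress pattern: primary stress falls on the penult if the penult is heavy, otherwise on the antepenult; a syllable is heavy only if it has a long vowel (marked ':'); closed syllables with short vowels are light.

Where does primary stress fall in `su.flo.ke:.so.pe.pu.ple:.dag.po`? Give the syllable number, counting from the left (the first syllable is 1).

Weights: 7 ple: H, 8 dag L, 9 po L.
The penult (syllable 8, dag) is light, so stress falls on the antepenult (syllable 7, ple:).
Primary stress: syllable 7 → su.flo.ke:.so.pe.pu.ˈple:.dag.po.

7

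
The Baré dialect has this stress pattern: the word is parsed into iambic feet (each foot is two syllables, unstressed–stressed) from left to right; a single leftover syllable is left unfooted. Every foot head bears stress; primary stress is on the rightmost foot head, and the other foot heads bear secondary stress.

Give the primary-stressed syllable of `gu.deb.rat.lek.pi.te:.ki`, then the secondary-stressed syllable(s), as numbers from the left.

Parse left to right into iambic (σˈσ) feet: (gu.ˈdeb) (rat.ˈlek) (pi.ˈte:) ki. Syllable 7 is left unfooted.
Foot heads (stressed positions): 2, 4, 6.
End Rule Rightmost: primary stress on the rightmost head = syllable 6.
Secondary stress on 2, 4: gu.ˌdeb.rat.ˌlek.pi.ˈte:.ki.

primary 6, secondary 2, 4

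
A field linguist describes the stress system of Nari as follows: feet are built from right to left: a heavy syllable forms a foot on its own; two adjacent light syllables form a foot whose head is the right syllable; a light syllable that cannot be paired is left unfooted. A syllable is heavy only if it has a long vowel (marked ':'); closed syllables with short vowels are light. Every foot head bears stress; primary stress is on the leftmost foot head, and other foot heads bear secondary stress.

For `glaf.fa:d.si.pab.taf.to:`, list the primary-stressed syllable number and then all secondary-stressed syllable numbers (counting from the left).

primary 2, secondary 5, 6

Weights: 1 glaf L, 2 fa:d H, 3 si L, 4 pab L, 5 taf L, 6 to: H.
Parse right to left (heavy = foot alone; LL = one foot; stranded L unfooted): glaf (ˈfa:d) si (pab.ˈtaf) (ˈto:).
Foot heads: 2, 5, 6.
Primary stress on the leftmost head = syllable 2.
Secondary stress on 5, 6: glaf.ˈfa:d.si.pab.ˌtaf.ˌto:.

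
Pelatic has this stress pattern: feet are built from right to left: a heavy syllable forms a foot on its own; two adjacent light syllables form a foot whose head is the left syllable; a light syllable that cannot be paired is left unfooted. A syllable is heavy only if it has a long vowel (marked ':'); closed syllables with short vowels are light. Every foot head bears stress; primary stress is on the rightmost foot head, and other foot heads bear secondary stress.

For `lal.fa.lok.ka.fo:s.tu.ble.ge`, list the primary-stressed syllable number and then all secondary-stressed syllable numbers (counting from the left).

primary 7, secondary 1, 3, 5

Weights: 1 lal L, 2 fa L, 3 lok L, 4 ka L, 5 fo:s H, 6 tu L, 7 ble L, 8 ge L.
Parse right to left (heavy = foot alone; LL = one foot; stranded L unfooted): (ˈlal.fa) (ˈlok.ka) (ˈfo:s) tu (ˈble.ge).
Foot heads: 1, 3, 5, 7.
Primary stress on the rightmost head = syllable 7.
Secondary stress on 1, 3, 5: ˌlal.fa.ˌlok.ka.ˌfo:s.tu.ˈble.ge.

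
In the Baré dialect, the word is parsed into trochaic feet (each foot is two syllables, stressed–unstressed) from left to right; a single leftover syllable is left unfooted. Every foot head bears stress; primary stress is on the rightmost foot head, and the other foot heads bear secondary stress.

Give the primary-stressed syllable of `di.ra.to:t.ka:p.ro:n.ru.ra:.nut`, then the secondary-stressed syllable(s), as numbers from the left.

primary 7, secondary 1, 3, 5

Parse left to right into trochaic (ˈσσ) feet: (ˈdi.ra) (ˈto:t.ka:p) (ˈro:n.ru) (ˈra:.nut).
Foot heads (stressed positions): 1, 3, 5, 7.
End Rule Rightmost: primary stress on the rightmost head = syllable 7.
Secondary stress on 1, 3, 5: ˌdi.ra.ˌto:t.ka:p.ˌro:n.ru.ˈra:.nut.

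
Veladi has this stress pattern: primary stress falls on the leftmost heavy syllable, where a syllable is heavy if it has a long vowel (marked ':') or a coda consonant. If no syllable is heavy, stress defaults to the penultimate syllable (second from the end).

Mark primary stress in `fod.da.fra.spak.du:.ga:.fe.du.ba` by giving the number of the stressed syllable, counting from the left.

1

Weights: 1 fod H, 2 da L, 3 fra L, 4 spak H, 5 du: H, 6 ga: H, 7 fe L, 8 du L, 9 ba L.
Heavy syllables in the domain: 1, 4, 5, 6. The leftmost is syllable 1 (fod).
Primary stress: syllable 1 → ˈfod.da.fra.spak.du:.ga:.fe.du.ba.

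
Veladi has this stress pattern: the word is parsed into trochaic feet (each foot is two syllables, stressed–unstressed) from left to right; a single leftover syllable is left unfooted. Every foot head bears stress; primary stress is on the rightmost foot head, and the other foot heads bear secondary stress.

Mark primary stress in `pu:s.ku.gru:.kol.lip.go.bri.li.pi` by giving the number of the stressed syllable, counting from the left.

Parse left to right into trochaic (ˈσσ) feet: (ˈpu:s.ku) (ˈgru:.kol) (ˈlip.go) (ˈbri.li) pi. Syllable 9 is left unfooted.
Foot heads (stressed positions): 1, 3, 5, 7.
End Rule Rightmost: primary stress on the rightmost head = syllable 7.
Primary stress: syllable 7 → pu:s.ku.gru:.kol.lip.go.ˈbri.li.pi.

7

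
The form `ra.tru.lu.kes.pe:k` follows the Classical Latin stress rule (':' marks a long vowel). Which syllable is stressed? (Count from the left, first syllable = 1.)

Classical Latin: stress the penult if heavy (long vowel or closed), else the antepenult.
Weights: 3 lu L, 4 kes H, 5 pe:k H.
The penult (syllable 4, kes) is heavy, so it takes stress.
Stress on syllable 4: ra.tru.lu.ˈkes.pe:k.

4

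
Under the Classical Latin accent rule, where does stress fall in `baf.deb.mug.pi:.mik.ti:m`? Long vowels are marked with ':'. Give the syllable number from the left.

Classical Latin: stress the penult if heavy (long vowel or closed), else the antepenult.
Weights: 4 pi: H, 5 mik H, 6 ti:m H.
The penult (syllable 5, mik) is heavy, so it takes stress.
Stress on syllable 5: baf.deb.mug.pi:.ˈmik.ti:m.

5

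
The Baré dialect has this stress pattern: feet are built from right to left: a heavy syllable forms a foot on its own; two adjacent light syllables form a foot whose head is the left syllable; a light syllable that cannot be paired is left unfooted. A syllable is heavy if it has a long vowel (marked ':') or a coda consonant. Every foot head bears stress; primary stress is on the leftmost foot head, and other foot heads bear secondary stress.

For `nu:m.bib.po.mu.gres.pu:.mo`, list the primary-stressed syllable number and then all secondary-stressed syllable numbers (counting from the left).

Weights: 1 nu:m H, 2 bib H, 3 po L, 4 mu L, 5 gres H, 6 pu: H, 7 mo L.
Parse right to left (heavy = foot alone; LL = one foot; stranded L unfooted): (ˈnu:m) (ˈbib) (ˈpo.mu) (ˈgres) (ˈpu:) mo.
Foot heads: 1, 2, 3, 5, 6.
Primary stress on the leftmost head = syllable 1.
Secondary stress on 2, 3, 5, 6: ˈnu:m.ˌbib.ˌpo.mu.ˌgres.ˌpu:.mo.

primary 1, secondary 2, 3, 5, 6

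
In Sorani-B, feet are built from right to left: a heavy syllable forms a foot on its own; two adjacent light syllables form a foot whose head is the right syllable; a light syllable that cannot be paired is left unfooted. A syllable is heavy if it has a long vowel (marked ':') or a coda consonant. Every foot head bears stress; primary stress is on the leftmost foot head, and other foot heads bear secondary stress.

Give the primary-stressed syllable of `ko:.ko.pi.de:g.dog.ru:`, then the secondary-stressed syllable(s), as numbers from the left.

primary 1, secondary 3, 4, 5, 6

Weights: 1 ko: H, 2 ko L, 3 pi L, 4 de:g H, 5 dog H, 6 ru: H.
Parse right to left (heavy = foot alone; LL = one foot; stranded L unfooted): (ˈko:) (ko.ˈpi) (ˈde:g) (ˈdog) (ˈru:).
Foot heads: 1, 3, 4, 5, 6.
Primary stress on the leftmost head = syllable 1.
Secondary stress on 3, 4, 5, 6: ˈko:.ko.ˌpi.ˌde:g.ˌdog.ˌru:.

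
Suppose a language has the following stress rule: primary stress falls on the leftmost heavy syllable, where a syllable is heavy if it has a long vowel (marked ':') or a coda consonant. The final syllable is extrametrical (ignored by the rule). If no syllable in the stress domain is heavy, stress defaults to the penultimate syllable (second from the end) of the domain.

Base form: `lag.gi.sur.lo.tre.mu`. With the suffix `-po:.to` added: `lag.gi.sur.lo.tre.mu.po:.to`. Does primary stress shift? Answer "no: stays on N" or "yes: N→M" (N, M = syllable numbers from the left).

no: stays on 1

Base `lag.gi.sur.lo.tre.mu` (6 syllables):
  The final syllable (6, mu) is extrametrical; the stress domain is syllables 1–5.
  Weights: 1 lag H, 2 gi L, 3 sur H, 4 lo L, 5 tre L.
  Heavy syllables in the domain: 1, 3. The leftmost is syllable 1 (lag).
  → primary stress on syllable 1.
Suffixed `lag.gi.sur.lo.tre.mu.po:.to` (8 syllables):
  The final syllable (8, to) is extrametrical; the stress domain is syllables 1–7.
  Weights: 1 lag H, 2 gi L, 3 sur H, 4 lo L, 5 tre L, 6 mu L, 7 po: H.
  Heavy syllables in the domain: 1, 3, 7. The leftmost is syllable 1 (lag).
  → primary stress on syllable 1.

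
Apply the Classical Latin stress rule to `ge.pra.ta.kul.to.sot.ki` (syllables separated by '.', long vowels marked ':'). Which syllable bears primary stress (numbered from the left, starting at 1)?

Classical Latin: stress the penult if heavy (long vowel or closed), else the antepenult.
Weights: 5 to L, 6 sot H, 7 ki L.
The penult (syllable 6, sot) is heavy, so it takes stress.
Stress on syllable 6: ge.pra.ta.kul.to.ˈsot.ki.

6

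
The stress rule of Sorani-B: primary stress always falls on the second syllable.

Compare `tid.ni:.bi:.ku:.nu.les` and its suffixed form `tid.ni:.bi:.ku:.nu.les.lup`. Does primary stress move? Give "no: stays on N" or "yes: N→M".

no: stays on 2

Base `tid.ni:.bi:.ku:.nu.les` (6 syllables):
  The word has 6 syllables; the second syllable is syllable 2 (ni:).
  → primary stress on syllable 2.
Suffixed `tid.ni:.bi:.ku:.nu.les.lup` (7 syllables):
  The word has 7 syllables; the second syllable is syllable 2 (ni:).
  → primary stress on syllable 2.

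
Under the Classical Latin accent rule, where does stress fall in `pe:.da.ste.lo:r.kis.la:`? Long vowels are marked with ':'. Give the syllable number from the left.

Classical Latin: stress the penult if heavy (long vowel or closed), else the antepenult.
Weights: 4 lo:r H, 5 kis H, 6 la: H.
The penult (syllable 5, kis) is heavy, so it takes stress.
Stress on syllable 5: pe:.da.ste.lo:r.ˈkis.la:.

5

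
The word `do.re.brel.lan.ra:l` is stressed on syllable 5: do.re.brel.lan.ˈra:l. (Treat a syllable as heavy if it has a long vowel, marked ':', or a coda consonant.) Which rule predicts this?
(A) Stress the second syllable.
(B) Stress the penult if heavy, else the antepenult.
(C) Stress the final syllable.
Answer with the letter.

Rule A → syllable 2 (observed: 5).
Rule B → syllable 4 (observed: 5).
Rule C → syllable 5 ✓.

C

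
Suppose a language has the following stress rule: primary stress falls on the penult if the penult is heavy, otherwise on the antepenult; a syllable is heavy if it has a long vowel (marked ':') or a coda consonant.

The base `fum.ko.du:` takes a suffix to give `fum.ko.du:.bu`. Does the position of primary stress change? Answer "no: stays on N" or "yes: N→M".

yes: 1→3

Base `fum.ko.du:` (3 syllables):
  Weights: 1 fum H, 2 ko L, 3 du: H.
  The penult (syllable 2, ko) is light, so stress falls on the antepenult (syllable 1, fum).
  → primary stress on syllable 1.
Suffixed `fum.ko.du:.bu` (4 syllables):
  Weights: 2 ko L, 3 du: H, 4 bu L.
  The penult (syllable 3, du:) is heavy, so it takes stress.
  → primary stress on syllable 3.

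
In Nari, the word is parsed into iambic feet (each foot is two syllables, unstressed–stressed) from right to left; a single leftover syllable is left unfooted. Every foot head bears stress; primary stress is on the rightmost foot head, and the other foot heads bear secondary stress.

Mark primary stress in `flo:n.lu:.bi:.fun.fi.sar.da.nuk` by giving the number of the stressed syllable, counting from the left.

Parse right to left into iambic (σˈσ) feet: (flo:n.ˈlu:) (bi:.ˈfun) (fi.ˈsar) (da.ˈnuk).
Foot heads (stressed positions): 2, 4, 6, 8.
End Rule Rightmost: primary stress on the rightmost head = syllable 8.
Primary stress: syllable 8 → flo:n.lu:.bi:.fun.fi.sar.da.ˈnuk.

8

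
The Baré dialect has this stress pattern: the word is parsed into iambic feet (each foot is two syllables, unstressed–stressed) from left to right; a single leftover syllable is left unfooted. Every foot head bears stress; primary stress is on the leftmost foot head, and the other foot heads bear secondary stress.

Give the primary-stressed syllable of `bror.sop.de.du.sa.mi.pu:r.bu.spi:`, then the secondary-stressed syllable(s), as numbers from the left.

primary 2, secondary 4, 6, 8

Parse left to right into iambic (σˈσ) feet: (bror.ˈsop) (de.ˈdu) (sa.ˈmi) (pu:r.ˈbu) spi:. Syllable 9 is left unfooted.
Foot heads (stressed positions): 2, 4, 6, 8.
End Rule Leftmost: primary stress on the leftmost head = syllable 2.
Secondary stress on 4, 6, 8: bror.ˈsop.de.ˌdu.sa.ˌmi.pu:r.ˌbu.spi:.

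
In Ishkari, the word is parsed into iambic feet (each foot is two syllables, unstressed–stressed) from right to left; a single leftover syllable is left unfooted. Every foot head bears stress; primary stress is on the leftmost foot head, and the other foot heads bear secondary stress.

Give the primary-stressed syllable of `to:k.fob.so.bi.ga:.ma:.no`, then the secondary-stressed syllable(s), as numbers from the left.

primary 3, secondary 5, 7

Parse right to left into iambic (σˈσ) feet: to:k (fob.ˈso) (bi.ˈga:) (ma:.ˈno). Syllable 1 is left unfooted.
Foot heads (stressed positions): 3, 5, 7.
End Rule Leftmost: primary stress on the leftmost head = syllable 3.
Secondary stress on 5, 7: to:k.fob.ˈso.bi.ˌga:.ma:.ˌno.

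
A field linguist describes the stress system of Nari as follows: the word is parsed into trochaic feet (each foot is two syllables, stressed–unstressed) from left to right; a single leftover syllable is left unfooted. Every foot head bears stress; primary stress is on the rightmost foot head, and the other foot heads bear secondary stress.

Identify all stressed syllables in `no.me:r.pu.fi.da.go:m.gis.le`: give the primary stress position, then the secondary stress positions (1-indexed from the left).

Parse left to right into trochaic (ˈσσ) feet: (ˈno.me:r) (ˈpu.fi) (ˈda.go:m) (ˈgis.le).
Foot heads (stressed positions): 1, 3, 5, 7.
End Rule Rightmost: primary stress on the rightmost head = syllable 7.
Secondary stress on 1, 3, 5: ˌno.me:r.ˌpu.fi.ˌda.go:m.ˈgis.le.

primary 7, secondary 1, 3, 5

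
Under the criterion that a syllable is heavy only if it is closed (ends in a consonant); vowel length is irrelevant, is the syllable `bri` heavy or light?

`bri`: short vowel, open (no coda). Open (no coda) → light.

light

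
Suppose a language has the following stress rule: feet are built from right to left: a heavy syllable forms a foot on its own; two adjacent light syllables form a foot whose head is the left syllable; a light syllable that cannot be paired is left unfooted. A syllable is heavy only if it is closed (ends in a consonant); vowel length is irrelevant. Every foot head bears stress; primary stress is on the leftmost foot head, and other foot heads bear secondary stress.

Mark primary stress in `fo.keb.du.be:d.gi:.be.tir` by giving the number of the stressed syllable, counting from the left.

Weights: 1 fo L, 2 keb H, 3 du L, 4 be:d H, 5 gi: L, 6 be L, 7 tir H.
Parse right to left (heavy = foot alone; LL = one foot; stranded L unfooted): fo (ˈkeb) du (ˈbe:d) (ˈgi:.be) (ˈtir).
Foot heads: 2, 4, 5, 7.
Primary stress on the leftmost head = syllable 2.
Primary stress: syllable 2 → fo.ˈkeb.du.be:d.gi:.be.tir.

2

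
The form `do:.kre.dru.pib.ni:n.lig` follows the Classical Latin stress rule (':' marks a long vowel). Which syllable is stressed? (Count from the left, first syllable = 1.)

Classical Latin: stress the penult if heavy (long vowel or closed), else the antepenult.
Weights: 4 pib H, 5 ni:n H, 6 lig H.
The penult (syllable 5, ni:n) is heavy, so it takes stress.
Stress on syllable 5: do:.kre.dru.pib.ˈni:n.lig.

5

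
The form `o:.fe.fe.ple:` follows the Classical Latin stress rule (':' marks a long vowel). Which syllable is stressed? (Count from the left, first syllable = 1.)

Classical Latin: stress the penult if heavy (long vowel or closed), else the antepenult.
Weights: 2 fe L, 3 fe L, 4 ple: H.
The penult (syllable 3, fe) is light, so stress falls on the antepenult (syllable 2, fe).
Stress on syllable 2: o:.ˈfe.fe.ple:.

2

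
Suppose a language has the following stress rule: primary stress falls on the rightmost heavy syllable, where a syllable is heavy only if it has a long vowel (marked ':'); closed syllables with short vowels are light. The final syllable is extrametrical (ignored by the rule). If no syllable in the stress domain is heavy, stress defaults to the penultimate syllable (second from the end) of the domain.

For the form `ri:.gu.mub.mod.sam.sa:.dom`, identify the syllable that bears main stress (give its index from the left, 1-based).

6

The final syllable (7, dom) is extrametrical; the stress domain is syllables 1–6.
Weights: 1 ri: H, 2 gu L, 3 mub L, 4 mod L, 5 sam L, 6 sa: H.
Heavy syllables in the domain: 1, 6. The rightmost is syllable 6 (sa:).
Primary stress: syllable 6 → ri:.gu.mub.mod.sam.ˈsa:.dom.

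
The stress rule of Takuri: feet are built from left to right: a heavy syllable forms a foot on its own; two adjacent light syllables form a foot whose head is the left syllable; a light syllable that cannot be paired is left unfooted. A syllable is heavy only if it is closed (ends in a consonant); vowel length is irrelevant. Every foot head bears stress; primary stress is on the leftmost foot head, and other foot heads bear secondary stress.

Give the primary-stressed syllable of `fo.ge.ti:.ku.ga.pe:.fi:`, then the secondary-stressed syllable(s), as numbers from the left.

Weights: 1 fo L, 2 ge L, 3 ti: L, 4 ku L, 5 ga L, 6 pe: L, 7 fi: L.
Parse left to right (heavy = foot alone; LL = one foot; stranded L unfooted): (ˈfo.ge) (ˈti:.ku) (ˈga.pe:) fi:.
Foot heads: 1, 3, 5.
Primary stress on the leftmost head = syllable 1.
Secondary stress on 3, 5: ˈfo.ge.ˌti:.ku.ˌga.pe:.fi:.

primary 1, secondary 3, 5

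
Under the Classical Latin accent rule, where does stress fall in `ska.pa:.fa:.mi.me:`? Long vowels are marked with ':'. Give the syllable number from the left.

3

Classical Latin: stress the penult if heavy (long vowel or closed), else the antepenult.
Weights: 3 fa: H, 4 mi L, 5 me: H.
The penult (syllable 4, mi) is light, so stress falls on the antepenult (syllable 3, fa:).
Stress on syllable 3: ska.pa:.ˈfa:.mi.me:.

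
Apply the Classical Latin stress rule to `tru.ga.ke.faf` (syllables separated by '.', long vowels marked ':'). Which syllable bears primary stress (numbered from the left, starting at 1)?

Classical Latin: stress the penult if heavy (long vowel or closed), else the antepenult.
Weights: 2 ga L, 3 ke L, 4 faf H.
The penult (syllable 3, ke) is light, so stress falls on the antepenult (syllable 2, ga).
Stress on syllable 2: tru.ˈga.ke.faf.

2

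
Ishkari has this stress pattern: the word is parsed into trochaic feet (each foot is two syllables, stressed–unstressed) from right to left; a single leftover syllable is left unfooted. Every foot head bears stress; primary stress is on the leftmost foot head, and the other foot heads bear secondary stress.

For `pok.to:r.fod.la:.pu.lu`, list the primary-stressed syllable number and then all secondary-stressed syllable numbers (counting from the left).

Parse right to left into trochaic (ˈσσ) feet: (ˈpok.to:r) (ˈfod.la:) (ˈpu.lu).
Foot heads (stressed positions): 1, 3, 5.
End Rule Leftmost: primary stress on the leftmost head = syllable 1.
Secondary stress on 3, 5: ˈpok.to:r.ˌfod.la:.ˌpu.lu.

primary 1, secondary 3, 5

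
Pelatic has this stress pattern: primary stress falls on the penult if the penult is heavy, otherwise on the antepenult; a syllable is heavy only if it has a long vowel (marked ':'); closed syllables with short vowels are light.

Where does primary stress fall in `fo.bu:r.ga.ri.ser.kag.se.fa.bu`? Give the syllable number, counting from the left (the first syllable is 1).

Weights: 7 se L, 8 fa L, 9 bu L.
The penult (syllable 8, fa) is light, so stress falls on the antepenult (syllable 7, se).
Primary stress: syllable 7 → fo.bu:r.ga.ri.ser.kag.ˈse.fa.bu.

7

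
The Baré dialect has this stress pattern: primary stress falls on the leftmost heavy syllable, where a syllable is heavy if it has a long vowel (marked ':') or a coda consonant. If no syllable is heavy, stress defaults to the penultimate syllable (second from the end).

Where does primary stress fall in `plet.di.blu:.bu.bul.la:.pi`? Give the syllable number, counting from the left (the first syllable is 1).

Weights: 1 plet H, 2 di L, 3 blu: H, 4 bu L, 5 bul H, 6 la: H, 7 pi L.
Heavy syllables in the domain: 1, 3, 5, 6. The leftmost is syllable 1 (plet).
Primary stress: syllable 1 → ˈplet.di.blu:.bu.bul.la:.pi.

1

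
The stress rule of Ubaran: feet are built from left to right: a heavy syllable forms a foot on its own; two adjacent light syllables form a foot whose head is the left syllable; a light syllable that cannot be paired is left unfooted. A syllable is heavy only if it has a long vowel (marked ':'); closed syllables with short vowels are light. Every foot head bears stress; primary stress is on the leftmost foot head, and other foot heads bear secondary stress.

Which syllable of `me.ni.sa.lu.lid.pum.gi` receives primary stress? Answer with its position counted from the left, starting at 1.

1

Weights: 1 me L, 2 ni L, 3 sa L, 4 lu L, 5 lid L, 6 pum L, 7 gi L.
Parse left to right (heavy = foot alone; LL = one foot; stranded L unfooted): (ˈme.ni) (ˈsa.lu) (ˈlid.pum) gi.
Foot heads: 1, 3, 5.
Primary stress on the leftmost head = syllable 1.
Primary stress: syllable 1 → ˈme.ni.sa.lu.lid.pum.gi.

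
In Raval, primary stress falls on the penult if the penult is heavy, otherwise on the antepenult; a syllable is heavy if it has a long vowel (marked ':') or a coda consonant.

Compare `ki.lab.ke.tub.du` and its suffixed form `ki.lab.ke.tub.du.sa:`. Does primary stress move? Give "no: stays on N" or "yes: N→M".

no: stays on 4

Base `ki.lab.ke.tub.du` (5 syllables):
  Weights: 3 ke L, 4 tub H, 5 du L.
  The penult (syllable 4, tub) is heavy, so it takes stress.
  → primary stress on syllable 4.
Suffixed `ki.lab.ke.tub.du.sa:` (6 syllables):
  Weights: 4 tub H, 5 du L, 6 sa: H.
  The penult (syllable 5, du) is light, so stress falls on the antepenult (syllable 4, tub).
  → primary stress on syllable 4.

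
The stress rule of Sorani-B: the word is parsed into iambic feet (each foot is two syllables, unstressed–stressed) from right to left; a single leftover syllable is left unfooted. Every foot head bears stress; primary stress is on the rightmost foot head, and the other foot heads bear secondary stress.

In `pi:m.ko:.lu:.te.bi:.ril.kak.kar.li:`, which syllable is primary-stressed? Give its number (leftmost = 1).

9

Parse right to left into iambic (σˈσ) feet: pi:m (ko:.ˈlu:) (te.ˈbi:) (ril.ˈkak) (kar.ˈli:). Syllable 1 is left unfooted.
Foot heads (stressed positions): 3, 5, 7, 9.
End Rule Rightmost: primary stress on the rightmost head = syllable 9.
Primary stress: syllable 9 → pi:m.ko:.lu:.te.bi:.ril.kak.kar.ˈli:.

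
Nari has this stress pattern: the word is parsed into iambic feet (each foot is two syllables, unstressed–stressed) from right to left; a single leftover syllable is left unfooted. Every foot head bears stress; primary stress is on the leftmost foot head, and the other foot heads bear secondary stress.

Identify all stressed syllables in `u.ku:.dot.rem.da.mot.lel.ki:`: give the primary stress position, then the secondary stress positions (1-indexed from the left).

Parse right to left into iambic (σˈσ) feet: (u.ˈku:) (dot.ˈrem) (da.ˈmot) (lel.ˈki:).
Foot heads (stressed positions): 2, 4, 6, 8.
End Rule Leftmost: primary stress on the leftmost head = syllable 2.
Secondary stress on 4, 6, 8: u.ˈku:.dot.ˌrem.da.ˌmot.lel.ˌki:.

primary 2, secondary 4, 6, 8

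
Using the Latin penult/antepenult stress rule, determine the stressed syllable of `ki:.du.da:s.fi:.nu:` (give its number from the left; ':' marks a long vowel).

Classical Latin: stress the penult if heavy (long vowel or closed), else the antepenult.
Weights: 3 da:s H, 4 fi: H, 5 nu: H.
The penult (syllable 4, fi:) is heavy, so it takes stress.
Stress on syllable 4: ki:.du.da:s.ˈfi:.nu:.

4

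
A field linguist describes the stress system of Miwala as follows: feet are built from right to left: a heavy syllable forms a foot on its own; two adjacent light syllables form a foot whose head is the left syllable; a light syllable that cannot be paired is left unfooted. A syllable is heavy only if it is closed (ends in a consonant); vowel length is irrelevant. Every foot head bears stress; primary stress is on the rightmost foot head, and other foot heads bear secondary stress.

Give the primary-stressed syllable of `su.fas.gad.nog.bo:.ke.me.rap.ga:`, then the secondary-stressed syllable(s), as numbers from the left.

Weights: 1 su L, 2 fas H, 3 gad H, 4 nog H, 5 bo: L, 6 ke L, 7 me L, 8 rap H, 9 ga: L.
Parse right to left (heavy = foot alone; LL = one foot; stranded L unfooted): su (ˈfas) (ˈgad) (ˈnog) bo: (ˈke.me) (ˈrap) ga:.
Foot heads: 2, 3, 4, 6, 8.
Primary stress on the rightmost head = syllable 8.
Secondary stress on 2, 3, 4, 6: su.ˌfas.ˌgad.ˌnog.bo:.ˌke.me.ˈrap.ga:.

primary 8, secondary 2, 3, 4, 6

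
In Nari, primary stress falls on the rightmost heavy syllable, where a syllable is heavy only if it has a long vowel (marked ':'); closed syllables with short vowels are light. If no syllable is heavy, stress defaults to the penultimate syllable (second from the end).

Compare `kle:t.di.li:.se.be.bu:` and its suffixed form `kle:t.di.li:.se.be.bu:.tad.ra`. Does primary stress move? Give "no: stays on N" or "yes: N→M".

Base `kle:t.di.li:.se.be.bu:` (6 syllables):
  Weights: 1 kle:t H, 2 di L, 3 li: H, 4 se L, 5 be L, 6 bu: H.
  Heavy syllables in the domain: 1, 3, 6. The rightmost is syllable 6 (bu:).
  → primary stress on syllable 6.
Suffixed `kle:t.di.li:.se.be.bu:.tad.ra` (8 syllables):
  Weights: 1 kle:t H, 2 di L, 3 li: H, 4 se L, 5 be L, 6 bu: H, 7 tad L, 8 ra L.
  Heavy syllables in the domain: 1, 3, 6. The rightmost is syllable 6 (bu:).
  → primary stress on syllable 6.

no: stays on 6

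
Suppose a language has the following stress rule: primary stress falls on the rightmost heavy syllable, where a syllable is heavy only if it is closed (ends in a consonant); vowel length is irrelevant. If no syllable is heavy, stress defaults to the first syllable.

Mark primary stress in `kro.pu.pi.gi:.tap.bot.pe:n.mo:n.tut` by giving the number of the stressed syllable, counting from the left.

Weights: 1 kro L, 2 pu L, 3 pi L, 4 gi: L, 5 tap H, 6 bot H, 7 pe:n H, 8 mo:n H, 9 tut H.
Heavy syllables in the domain: 5, 6, 7, 8, 9. The rightmost is syllable 9 (tut).
Primary stress: syllable 9 → kro.pu.pi.gi:.tap.bot.pe:n.mo:n.ˈtut.

9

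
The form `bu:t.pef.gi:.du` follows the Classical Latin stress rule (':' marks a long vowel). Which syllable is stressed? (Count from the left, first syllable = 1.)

3

Classical Latin: stress the penult if heavy (long vowel or closed), else the antepenult.
Weights: 2 pef H, 3 gi: H, 4 du L.
The penult (syllable 3, gi:) is heavy, so it takes stress.
Stress on syllable 3: bu:t.pef.ˈgi:.du.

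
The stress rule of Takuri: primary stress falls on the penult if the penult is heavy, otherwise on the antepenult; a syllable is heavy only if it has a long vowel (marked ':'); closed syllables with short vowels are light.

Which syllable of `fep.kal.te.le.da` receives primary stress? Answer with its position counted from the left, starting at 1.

Weights: 3 te L, 4 le L, 5 da L.
The penult (syllable 4, le) is light, so stress falls on the antepenult (syllable 3, te).
Primary stress: syllable 3 → fep.kal.ˈte.le.da.

3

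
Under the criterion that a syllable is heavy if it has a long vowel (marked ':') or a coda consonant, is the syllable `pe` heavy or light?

light

`pe`: short vowel, open (no coda). Short vowel, open → light.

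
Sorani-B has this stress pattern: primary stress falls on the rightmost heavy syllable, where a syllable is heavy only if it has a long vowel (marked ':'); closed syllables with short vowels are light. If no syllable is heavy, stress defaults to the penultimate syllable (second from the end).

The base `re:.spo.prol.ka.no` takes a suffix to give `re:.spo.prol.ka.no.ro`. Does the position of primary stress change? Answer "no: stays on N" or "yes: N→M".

Base `re:.spo.prol.ka.no` (5 syllables):
  Weights: 1 re: H, 2 spo L, 3 prol L, 4 ka L, 5 no L.
  Heavy syllables in the domain: 1. The rightmost is syllable 1 (re:).
  → primary stress on syllable 1.
Suffixed `re:.spo.prol.ka.no.ro` (6 syllables):
  Weights: 1 re: H, 2 spo L, 3 prol L, 4 ka L, 5 no L, 6 ro L.
  Heavy syllables in the domain: 1. The rightmost is syllable 1 (re:).
  → primary stress on syllable 1.

no: stays on 1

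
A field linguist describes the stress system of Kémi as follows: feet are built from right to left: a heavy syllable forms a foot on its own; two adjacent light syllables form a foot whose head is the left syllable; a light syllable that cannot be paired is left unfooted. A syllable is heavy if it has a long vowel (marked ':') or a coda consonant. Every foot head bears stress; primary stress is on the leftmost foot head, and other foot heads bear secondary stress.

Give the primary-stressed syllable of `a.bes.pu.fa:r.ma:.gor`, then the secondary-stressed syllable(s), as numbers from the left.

Weights: 1 a L, 2 bes H, 3 pu L, 4 fa:r H, 5 ma: H, 6 gor H.
Parse right to left (heavy = foot alone; LL = one foot; stranded L unfooted): a (ˈbes) pu (ˈfa:r) (ˈma:) (ˈgor).
Foot heads: 2, 4, 5, 6.
Primary stress on the leftmost head = syllable 2.
Secondary stress on 4, 5, 6: a.ˈbes.pu.ˌfa:r.ˌma:.ˌgor.

primary 2, secondary 4, 5, 6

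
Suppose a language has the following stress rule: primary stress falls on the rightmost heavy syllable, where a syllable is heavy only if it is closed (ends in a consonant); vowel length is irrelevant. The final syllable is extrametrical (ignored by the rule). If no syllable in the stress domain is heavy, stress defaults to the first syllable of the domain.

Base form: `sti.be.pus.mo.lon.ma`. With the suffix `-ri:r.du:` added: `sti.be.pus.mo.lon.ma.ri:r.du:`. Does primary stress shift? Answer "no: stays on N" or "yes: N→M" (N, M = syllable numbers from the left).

yes: 5→7

Base `sti.be.pus.mo.lon.ma` (6 syllables):
  The final syllable (6, ma) is extrametrical; the stress domain is syllables 1–5.
  Weights: 1 sti L, 2 be L, 3 pus H, 4 mo L, 5 lon H.
  Heavy syllables in the domain: 3, 5. The rightmost is syllable 5 (lon).
  → primary stress on syllable 5.
Suffixed `sti.be.pus.mo.lon.ma.ri:r.du:` (8 syllables):
  The final syllable (8, du:) is extrametrical; the stress domain is syllables 1–7.
  Weights: 1 sti L, 2 be L, 3 pus H, 4 mo L, 5 lon H, 6 ma L, 7 ri:r H.
  Heavy syllables in the domain: 3, 5, 7. The rightmost is syllable 7 (ri:r).
  → primary stress on syllable 7.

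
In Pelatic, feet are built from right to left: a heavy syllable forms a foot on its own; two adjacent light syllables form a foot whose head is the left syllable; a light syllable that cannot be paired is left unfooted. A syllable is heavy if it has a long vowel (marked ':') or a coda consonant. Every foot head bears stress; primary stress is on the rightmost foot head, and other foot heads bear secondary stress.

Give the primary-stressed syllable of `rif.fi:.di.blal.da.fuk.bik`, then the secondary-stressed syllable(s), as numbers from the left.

primary 7, secondary 1, 2, 4, 6

Weights: 1 rif H, 2 fi: H, 3 di L, 4 blal H, 5 da L, 6 fuk H, 7 bik H.
Parse right to left (heavy = foot alone; LL = one foot; stranded L unfooted): (ˈrif) (ˈfi:) di (ˈblal) da (ˈfuk) (ˈbik).
Foot heads: 1, 2, 4, 6, 7.
Primary stress on the rightmost head = syllable 7.
Secondary stress on 1, 2, 4, 6: ˌrif.ˌfi:.di.ˌblal.da.ˌfuk.ˈbik.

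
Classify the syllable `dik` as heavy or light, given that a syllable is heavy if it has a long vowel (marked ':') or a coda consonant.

`dik`: short vowel, closed (coda /k/). Closed → heavy.

heavy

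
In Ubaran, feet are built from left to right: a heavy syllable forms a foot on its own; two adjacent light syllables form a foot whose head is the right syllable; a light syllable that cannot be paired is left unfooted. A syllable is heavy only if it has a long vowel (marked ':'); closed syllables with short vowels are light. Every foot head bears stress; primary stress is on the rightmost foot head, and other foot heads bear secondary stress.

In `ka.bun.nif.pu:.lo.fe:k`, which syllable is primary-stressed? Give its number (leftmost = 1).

6

Weights: 1 ka L, 2 bun L, 3 nif L, 4 pu: H, 5 lo L, 6 fe:k H.
Parse left to right (heavy = foot alone; LL = one foot; stranded L unfooted): (ka.ˈbun) nif (ˈpu:) lo (ˈfe:k).
Foot heads: 2, 4, 6.
Primary stress on the rightmost head = syllable 6.
Primary stress: syllable 6 → ka.bun.nif.pu:.lo.ˈfe:k.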